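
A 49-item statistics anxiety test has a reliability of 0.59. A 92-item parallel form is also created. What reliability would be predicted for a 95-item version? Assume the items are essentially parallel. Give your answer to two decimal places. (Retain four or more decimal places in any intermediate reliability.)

0.74

The 92-item form is not needed; work directly from the 49-item form with n = 95/49 = 1.9388.
r_{95} = n·r / (1 + (n − 1)·r) = 1.1439 / 1.5539 ≈ 0.7361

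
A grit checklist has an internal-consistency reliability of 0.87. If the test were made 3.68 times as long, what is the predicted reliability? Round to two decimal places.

By Spearman-Brown, r_new = n r / (1 + (n − 1) r).
r_new = 3.68·0.87 / [1 + (3.68 − 1)·0.87]
r_new = 3.2016 / 3.3316 ≈ 0.9610

0.96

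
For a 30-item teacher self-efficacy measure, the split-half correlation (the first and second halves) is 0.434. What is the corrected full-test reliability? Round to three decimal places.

0.605

r_full = 2(0.434) / (1 + 0.434)
       = 0.8680 / 1.4340 = 0.6053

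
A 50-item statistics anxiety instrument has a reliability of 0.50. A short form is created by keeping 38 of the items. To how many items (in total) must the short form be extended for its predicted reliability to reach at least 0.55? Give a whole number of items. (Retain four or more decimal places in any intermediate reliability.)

62

Short-form reliability: n = 38/50 = 0.7600; r_38 = n·r/(1+(n−1)r) ≈ 0.4318
Length factor from the short form to reach 0.55: n' = 0.55(1 − 0.4318) / [0.4318(1 − 0.55)] ≈ 1.6083
Total items = 1.6083 × 38 = 61.12, rounded up to 62.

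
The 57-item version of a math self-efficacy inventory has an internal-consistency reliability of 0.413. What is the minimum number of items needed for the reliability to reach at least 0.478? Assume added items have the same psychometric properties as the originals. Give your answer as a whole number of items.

75

n = 0.478(1 − 0.413) / [0.413(1 − 0.478)]
  = 0.280586 / 0.215586 = 1.3015
1.3015 × 57 = 74.19 → 75 items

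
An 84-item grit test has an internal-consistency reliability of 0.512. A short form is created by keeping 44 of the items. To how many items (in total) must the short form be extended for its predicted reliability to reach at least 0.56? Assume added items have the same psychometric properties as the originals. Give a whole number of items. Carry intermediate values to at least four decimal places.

First, r for the 44-item form: n = 44/84 = 0.5238, so r_44 = 0.5238·0.512/(1 + (0.5238 − 1)·0.512) = 0.3547
Length factor from the short form to reach 0.56: n' = 0.56(1 − 0.3547) / [0.3547(1 − 0.56)] ≈ 2.3155
Items = 2.3155 × 44 ≈ 101.88 → 102

102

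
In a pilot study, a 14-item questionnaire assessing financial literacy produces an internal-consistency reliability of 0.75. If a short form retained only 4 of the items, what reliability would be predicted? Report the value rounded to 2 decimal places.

n = 4/14 = 0.2857
r_new = (0.2857 × 0.75) / (1 + (0.2857 − 1) × 0.75)
     = 0.2143 / 0.4643 = 0.4616

0.46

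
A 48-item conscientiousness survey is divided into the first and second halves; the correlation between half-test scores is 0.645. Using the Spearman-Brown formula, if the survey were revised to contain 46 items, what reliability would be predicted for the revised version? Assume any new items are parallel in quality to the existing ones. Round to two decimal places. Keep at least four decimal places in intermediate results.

0.78

Spearman-Brown correction (n = 2): r_full = 2·0.645/(1 + 0.645) = 0.7842
Then adjust to 46 items: n = 46/48 = 0.9583
r_new = n·r_full / (1 + (n − 1)·r_full) = 0.7515 / 0.9673 ≈ 0.7769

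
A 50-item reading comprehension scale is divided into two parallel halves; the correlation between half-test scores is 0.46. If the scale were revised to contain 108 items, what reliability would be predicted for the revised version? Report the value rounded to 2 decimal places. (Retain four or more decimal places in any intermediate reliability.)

0.79

Spearman-Brown correction (n = 2): r_full = 2·0.46/(1 + 0.46) = 0.6301
Length factor from 50 to 108 items: n = 108/50 = 2.1600
r_new = n·r_full / (1 + (n − 1)·r_full) = 1.3610 / 1.7309 ≈ 0.7863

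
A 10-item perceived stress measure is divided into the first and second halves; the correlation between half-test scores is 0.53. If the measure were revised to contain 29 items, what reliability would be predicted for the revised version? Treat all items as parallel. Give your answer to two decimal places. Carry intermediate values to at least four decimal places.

0.87

First correct the split-half correlation to full-test reliability: r_full = 2 × 0.53 / (1 + 0.53) ≈ 0.6928
Length factor from 10 to 29 items: n = 29/10 = 2.9000
r_new = n·r_full / (1 + (n − 1)·r_full) = 2.0091 / 2.3163 ≈ 0.8674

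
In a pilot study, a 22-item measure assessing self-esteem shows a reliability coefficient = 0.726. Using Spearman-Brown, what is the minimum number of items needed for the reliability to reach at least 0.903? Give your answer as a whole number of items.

78

n = [0.903 × 0.274] / [0.726 × 0.097]
n = 0.247422 / 0.070422 ≈ 3.5134
Items needed = n × 22 = 3.5134 × 22 ≈ 77.29 → round up to 78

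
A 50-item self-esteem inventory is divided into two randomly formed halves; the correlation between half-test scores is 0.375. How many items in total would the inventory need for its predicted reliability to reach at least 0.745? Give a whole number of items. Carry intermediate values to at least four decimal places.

Corrected full-test reliability: r_full = 2 × 0.375 / (1 + 0.375) ≈ 0.5455
n = r_tgt(1 − r_full) / [r_full(1 − r_tgt)] = 0.745 × 0.4545 / (0.5455 × 0.255) ≈ 2.4342
Items = 2.4342 × 50 ≈ 121.71 → 122

122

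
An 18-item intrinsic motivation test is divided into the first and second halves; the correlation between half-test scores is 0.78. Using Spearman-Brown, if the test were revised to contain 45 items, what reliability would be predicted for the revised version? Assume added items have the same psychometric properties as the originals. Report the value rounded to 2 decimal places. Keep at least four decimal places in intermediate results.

First correct the split-half correlation to full-test reliability: r_full = 2 × 0.78 / (1 + 0.78) ≈ 0.8764
Length factor from 18 to 45 items: n = 45/18 = 2.5000
r_new = n·r_full / (1 + (n − 1)·r_full) = 2.1910 / 2.3146 ≈ 0.9466

0.95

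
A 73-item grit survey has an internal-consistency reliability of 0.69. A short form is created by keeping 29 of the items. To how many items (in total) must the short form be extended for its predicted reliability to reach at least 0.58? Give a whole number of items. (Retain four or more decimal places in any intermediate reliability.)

46

Short-form reliability: n = 29/73 = 0.3973; r_29 = n·r/(1+(n−1)r) ≈ 0.4693
Length factor from the short form to reach 0.58: n' = 0.58(1 − 0.4693) / [0.4693(1 − 0.58)] ≈ 1.5616
Items = 1.5616 × 29 ≈ 45.29 → 46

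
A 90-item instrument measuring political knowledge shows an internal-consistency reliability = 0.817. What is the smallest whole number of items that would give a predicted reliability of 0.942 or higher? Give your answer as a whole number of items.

Spearman-Brown solved for the length factor n:
n = r*(1 − r) / [ r (1 − r*) ]
n = 0.942(1 − 0.817) / [0.817(1 − 0.942)]
n = 0.172386 / 0.047386 ≈ 3.6379
Items needed = n × 90 = 3.6379 × 90 ≈ 327.41 → round up to 328

328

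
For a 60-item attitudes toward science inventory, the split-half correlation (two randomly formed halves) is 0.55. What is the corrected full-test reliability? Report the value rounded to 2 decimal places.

Each half is half the length of the full test, so the full test is n = 2 times a half.
r_full = 2r_hh / (1 + r_hh) = 2 × 0.55 / (1 + 0.55)
       = 1.1000 / 1.5500 = 0.7097

0.71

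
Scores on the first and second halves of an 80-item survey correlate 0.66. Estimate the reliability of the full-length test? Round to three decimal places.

Each half is half the length of the full test, so the full test is n = 2 times a half.
r_full = 2(0.66) / (1 + 0.66)
r_full = 1.3200 / 1.6600 ≈ 0.7952

0.795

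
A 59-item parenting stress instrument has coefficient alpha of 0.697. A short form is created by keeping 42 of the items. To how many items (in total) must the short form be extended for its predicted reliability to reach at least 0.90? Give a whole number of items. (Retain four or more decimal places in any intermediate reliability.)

231

First, r for the 42-item form: n = 42/59 = 0.7119, so r_42 = 0.7119·0.697/(1 + (0.7119 − 1)·0.697) = 0.6209
Length factor from the short form to reach 0.90: n' = 0.90(1 − 0.6209) / [0.6209(1 − 0.90)] ≈ 5.4951
Total items = 5.4951 × 42 = 230.79, rounded up to 231.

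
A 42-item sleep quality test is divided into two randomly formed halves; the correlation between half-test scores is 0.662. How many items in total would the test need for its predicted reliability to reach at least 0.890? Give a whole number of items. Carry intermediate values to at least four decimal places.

87

r_full = 2(0.662)/(1 + 0.662) = 0.7966
Solve Spearman-Brown for n: n = 0.890(1 − 0.7966) / [0.7966(1 − 0.890)] = 2.0659
Required items = 2.0659 × 42 = 86.77, so 87 items.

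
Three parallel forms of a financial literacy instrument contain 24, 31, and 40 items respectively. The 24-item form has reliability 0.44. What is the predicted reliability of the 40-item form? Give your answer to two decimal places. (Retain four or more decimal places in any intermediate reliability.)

0.57

The 31-item form is not needed; work directly from the 24-item form with n = 40/24 = 1.6667.
r_{40} = n·r / (1 + (n − 1)·r) = 0.7333 / 1.2933 ≈ 0.5670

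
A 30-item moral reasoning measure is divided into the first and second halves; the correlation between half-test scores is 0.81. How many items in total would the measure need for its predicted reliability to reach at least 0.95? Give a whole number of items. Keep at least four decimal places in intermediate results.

67

Corrected full-test reliability: r_full = 2 × 0.81 / (1 + 0.81) ≈ 0.8950
Solve Spearman-Brown for n: n = 0.95(1 − 0.8950) / [0.8950(1 − 0.95)] = 2.2291
Required items = 2.2291 × 30 = 66.87, so 67 items.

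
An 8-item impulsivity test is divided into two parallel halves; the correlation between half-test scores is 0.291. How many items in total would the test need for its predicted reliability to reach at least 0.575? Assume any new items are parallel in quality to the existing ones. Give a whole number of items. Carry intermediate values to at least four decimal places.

14

Corrected full-test reliability: r_full = 2 × 0.291 / (1 + 0.291) ≈ 0.4508
n = r_tgt(1 − r_full) / [r_full(1 − r_tgt)] = 0.575 × 0.5492 / (0.4508 × 0.425) ≈ 1.6483
Items = 1.6483 × 8 ≈ 13.19 → 14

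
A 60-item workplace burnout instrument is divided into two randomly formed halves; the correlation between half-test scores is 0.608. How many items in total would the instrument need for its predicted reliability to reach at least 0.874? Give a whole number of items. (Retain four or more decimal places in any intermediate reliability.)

135

Corrected full-test reliability: r_full = 2 × 0.608 / (1 + 0.608) ≈ 0.7562
n = r_tgt(1 − r_full) / [r_full(1 − r_tgt)] = 0.874 × 0.2438 / (0.7562 × 0.126) ≈ 2.2363
Required items = 2.2363 × 60 = 134.18, so 135 items.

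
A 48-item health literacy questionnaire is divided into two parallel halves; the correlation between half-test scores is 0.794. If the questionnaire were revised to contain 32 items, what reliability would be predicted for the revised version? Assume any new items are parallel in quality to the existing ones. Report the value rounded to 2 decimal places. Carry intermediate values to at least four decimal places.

0.84

First correct the split-half correlation to full-test reliability: r_full = 2 × 0.794 / (1 + 0.794) ≈ 0.8852
Then adjust to 32 items: n = 32/48 = 0.6667
r_new = n·r_full / (1 + (n − 1)·r_full) = 0.5902 / 0.7050 ≈ 0.8372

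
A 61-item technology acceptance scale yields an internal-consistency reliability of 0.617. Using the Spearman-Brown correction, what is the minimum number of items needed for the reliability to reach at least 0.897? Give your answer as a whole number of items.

Rearranging the Spearman-Brown formula for n,
n = r_target (1 − r_old) / [ r_old (1 − r_target) ]
n = 0.897(1 − 0.617) / [0.617(1 − 0.897)]
  = 0.343551 / 0.063551 = 5.4059
5.4059 × 61 = 329.76 → 330 items

330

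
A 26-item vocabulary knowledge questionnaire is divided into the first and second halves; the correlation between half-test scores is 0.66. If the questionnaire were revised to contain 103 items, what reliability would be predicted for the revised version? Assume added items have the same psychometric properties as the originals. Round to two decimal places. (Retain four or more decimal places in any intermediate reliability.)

0.94

First correct the split-half correlation to full-test reliability: r_full = 2 × 0.66 / (1 + 0.66) ≈ 0.7952
Then adjust to 103 items: n = 103/26 = 3.9615
r_new = n·r_full / (1 + (n − 1)·r_full) = 3.1502 / 3.3550 ≈ 0.9390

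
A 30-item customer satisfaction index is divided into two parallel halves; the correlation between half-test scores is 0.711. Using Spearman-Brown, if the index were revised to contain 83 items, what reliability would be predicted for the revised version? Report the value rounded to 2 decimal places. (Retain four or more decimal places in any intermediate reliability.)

Full-test reliability from the split-half r: r_full = 2(0.711)/(1 + 0.711) = 0.8311
Then adjust to 83 items: n = 83/30 = 2.7667
r_new = n·r_full / (1 + (n − 1)·r_full) = 2.2994 / 2.4683 ≈ 0.9316

0.93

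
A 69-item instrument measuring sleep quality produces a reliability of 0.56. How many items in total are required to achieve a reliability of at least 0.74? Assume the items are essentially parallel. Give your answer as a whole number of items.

n = 0.74 × (1 − 0.56) / [ 0.56 × (1 − 0.74) ]
  = 0.3256 / 0.1456 = 2.2363
So the test needs 2.2363 × 69 ≈ 154.30 items; rounding up, 155.

155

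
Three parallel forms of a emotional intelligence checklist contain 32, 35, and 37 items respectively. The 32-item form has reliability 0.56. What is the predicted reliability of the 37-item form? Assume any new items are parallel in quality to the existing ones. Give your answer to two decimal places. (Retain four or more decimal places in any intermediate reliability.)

Only the ratio of lengths matters: n = 37/32 = 1.1562
r_{37} = n·r / (1 + (n − 1)·r) = 0.6475 / 1.0875 ≈ 0.5954

0.60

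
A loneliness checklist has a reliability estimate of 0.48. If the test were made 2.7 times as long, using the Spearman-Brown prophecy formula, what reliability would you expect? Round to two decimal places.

0.71

Apply the Spearman-Brown prophecy formula, r' = nr / [1 + (n − 1)r]:
r_new = (2.7 × 0.48) / (1 + (2.7 − 1) × 0.48)
r_new = 1.2960 / 1.8160 ≈ 0.7137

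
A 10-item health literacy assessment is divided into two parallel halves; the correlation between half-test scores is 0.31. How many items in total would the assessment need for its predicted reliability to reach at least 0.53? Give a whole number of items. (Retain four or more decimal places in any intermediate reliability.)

13

r_full = 2(0.31)/(1 + 0.31) = 0.4733
n = r_tgt(1 − r_full) / [r_full(1 − r_tgt)] = 0.53 × 0.5267 / (0.4733 × 0.47) ≈ 1.2549
Items = 1.2549 × 10 ≈ 12.55 → 13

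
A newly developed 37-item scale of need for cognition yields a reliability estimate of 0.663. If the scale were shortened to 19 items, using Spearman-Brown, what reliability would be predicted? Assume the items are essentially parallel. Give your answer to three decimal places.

0.503

The new length is 19/37 = 0.5135 times the old.
r_new = (0.5135 × 0.663) / (1 + (0.5135 − 1) × 0.663)
r_new = 0.3405 / 0.6775 ≈ 0.5026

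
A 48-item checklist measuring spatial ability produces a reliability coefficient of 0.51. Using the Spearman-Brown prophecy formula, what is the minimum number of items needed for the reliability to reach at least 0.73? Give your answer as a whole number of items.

125

Rearranging the Spearman-Brown formula for n,
n = r_target (1 − r_old) / [ r_old (1 − r_target) ]
n = [0.73 × 0.49] / [0.51 × 0.27]
  = 0.3577 / 0.1377 = 2.5977
2.5977 × 48 = 124.69 → 125 items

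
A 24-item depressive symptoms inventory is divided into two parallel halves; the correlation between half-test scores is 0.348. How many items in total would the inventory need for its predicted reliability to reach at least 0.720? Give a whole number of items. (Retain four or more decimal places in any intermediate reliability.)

Corrected full-test reliability: r_full = 2 × 0.348 / (1 + 0.348) ≈ 0.5163
Solve Spearman-Brown for n: n = 0.720(1 − 0.5163) / [0.5163(1 − 0.720)] = 2.4091
Required items = 2.4091 × 24 = 57.82, so 58 items.

58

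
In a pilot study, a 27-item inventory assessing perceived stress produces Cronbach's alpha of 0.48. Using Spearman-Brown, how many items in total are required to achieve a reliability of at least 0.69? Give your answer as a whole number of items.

66

Invert Spearman-Brown to solve for n:
n = r_target (1 − r_old) / [ r_old (1 − r_target) ]
n = [0.69 × 0.52] / [0.48 × 0.31]
  = 0.3588 / 0.1488 = 2.4113
So the test needs 2.4113 × 27 ≈ 65.11 items; rounding up, 66.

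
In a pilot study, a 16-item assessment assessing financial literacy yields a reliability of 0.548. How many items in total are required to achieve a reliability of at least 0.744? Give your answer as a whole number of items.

39

n = [0.744 × 0.452] / [0.548 × 0.256]
  = 0.336288 / 0.140288 = 2.3971
2.3971 × 16 = 38.35 → 39 items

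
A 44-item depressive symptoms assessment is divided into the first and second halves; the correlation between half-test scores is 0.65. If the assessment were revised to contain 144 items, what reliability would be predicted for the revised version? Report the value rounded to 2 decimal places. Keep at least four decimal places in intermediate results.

0.92

First correct the split-half correlation to full-test reliability: r_full = 2 × 0.65 / (1 + 0.65) ≈ 0.7879
Then adjust to 144 items: n = 144/44 = 3.2727
r_new = n·r_full / (1 + (n − 1)·r_full) = 2.5786 / 2.7907 ≈ 0.9240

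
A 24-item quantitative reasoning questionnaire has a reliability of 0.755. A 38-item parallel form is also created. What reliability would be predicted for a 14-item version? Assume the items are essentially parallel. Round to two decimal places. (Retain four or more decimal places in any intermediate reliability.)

0.64

Only the ratio of lengths matters: n = 14/24 = 0.5833
r_{14} = n·r / (1 + (n − 1)·r) = 0.4404 / 0.6854 ≈ 0.6425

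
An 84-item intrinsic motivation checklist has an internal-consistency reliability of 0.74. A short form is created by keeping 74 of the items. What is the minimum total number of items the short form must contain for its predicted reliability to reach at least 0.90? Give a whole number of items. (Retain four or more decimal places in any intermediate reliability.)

266

Short-form reliability: n = 74/84 = 0.8810; r_74 = n·r/(1+(n−1)r) ≈ 0.7149
Then solve for n' with r_old = 0.7149, r_target = 0.90: n' = 0.90(1 − 0.7149)/[0.7149(1 − 0.90)] = 3.5892
Items = 3.5892 × 74 ≈ 265.60 → 266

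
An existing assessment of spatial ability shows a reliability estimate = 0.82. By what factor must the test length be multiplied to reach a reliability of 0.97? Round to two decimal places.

7.10

Rearranging the Spearman-Brown formula for n,
n = r*(1 − r) / [ r (1 − r*) ]
n = 0.97 × (1 − 0.82) / [ 0.82 × (1 − 0.97) ]
  = 0.1746 / 0.0246 = 7.0976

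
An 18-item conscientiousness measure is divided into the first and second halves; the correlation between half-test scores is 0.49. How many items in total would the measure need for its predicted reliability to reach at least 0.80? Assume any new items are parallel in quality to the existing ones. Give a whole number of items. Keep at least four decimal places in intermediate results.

r_full = 2(0.49)/(1 + 0.49) = 0.6577
n = r_tgt(1 − r_full) / [r_full(1 − r_tgt)] = 0.80 × 0.3423 / (0.6577 × 0.20) ≈ 2.0818
Items = 2.0818 × 18 ≈ 37.47 → 38

38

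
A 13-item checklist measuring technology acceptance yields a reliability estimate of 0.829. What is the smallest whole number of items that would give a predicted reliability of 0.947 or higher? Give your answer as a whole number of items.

n = 0.947 × (1 − 0.829) / [ 0.829 × (1 − 0.947) ]
n = 0.161937 / 0.043937 ≈ 3.6857
Items needed = n × 13 = 3.6857 × 13 ≈ 47.91 → round up to 48

48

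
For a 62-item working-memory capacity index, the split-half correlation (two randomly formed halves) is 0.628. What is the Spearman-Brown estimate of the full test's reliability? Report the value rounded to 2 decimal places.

Each half is half the length of the full test, so the full test is n = 2 times a half.
r_full = 2r_hh / (1 + r_hh) = 2 × 0.628 / (1 + 0.628)
       = 1.2560 / 1.6280 = 0.7715

0.77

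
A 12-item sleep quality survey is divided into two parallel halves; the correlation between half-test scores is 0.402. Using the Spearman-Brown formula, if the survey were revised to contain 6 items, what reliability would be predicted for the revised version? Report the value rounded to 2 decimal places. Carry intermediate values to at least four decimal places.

Spearman-Brown correction (n = 2): r_full = 2·0.402/(1 + 0.402) = 0.5735
Then adjust to 6 items: n = 6/12 = 0.5000
r_new = n·r_full / (1 + (n − 1)·r_full) = 0.2868 / 0.7132 ≈ 0.4021

0.40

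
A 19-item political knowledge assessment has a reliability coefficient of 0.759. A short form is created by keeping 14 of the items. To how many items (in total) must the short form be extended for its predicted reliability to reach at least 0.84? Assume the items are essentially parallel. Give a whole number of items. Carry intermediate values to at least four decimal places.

First, r for the 14-item form: n = 14/19 = 0.7368, so r_14 = 0.7368·0.759/(1 + (0.7368 − 1)·0.759) = 0.6988
Then solve for n' with r_old = 0.6988, r_target = 0.84: n' = 0.84(1 − 0.6988)/[0.6988(1 − 0.84)] = 2.2629
Total items = 2.2629 × 14 = 31.68, rounded up to 32.

32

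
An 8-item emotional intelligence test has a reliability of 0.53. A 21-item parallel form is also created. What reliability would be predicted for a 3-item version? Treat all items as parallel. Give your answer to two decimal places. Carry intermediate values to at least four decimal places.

The 21-item form is not needed; work directly from the 8-item form with n = 3/8 = 0.3750.
r_{3} = n·r / (1 + (n − 1)·r) = 0.1988 / 0.6687 ≈ 0.2973

0.30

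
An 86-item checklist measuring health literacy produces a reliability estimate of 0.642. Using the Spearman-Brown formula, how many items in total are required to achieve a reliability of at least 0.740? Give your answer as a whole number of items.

n = 0.740 × (1 − 0.642) / [ 0.642 × (1 − 0.740) ]
n = 0.264920 / 0.166920 ≈ 1.5871
So the test needs 1.5871 × 86 ≈ 136.49 items; rounding up, 137.

137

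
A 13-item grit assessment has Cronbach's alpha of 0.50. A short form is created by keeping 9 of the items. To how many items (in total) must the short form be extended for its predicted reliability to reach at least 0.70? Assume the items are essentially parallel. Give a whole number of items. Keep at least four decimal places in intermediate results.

31

First, r for the 9-item form: n = 9/13 = 0.6923, so r_9 = 0.6923·0.50/(1 + (0.6923 − 1)·0.50) = 0.4091
Length factor from the short form to reach 0.70: n' = 0.70(1 − 0.4091) / [0.4091(1 − 0.70)] ≈ 3.3702
Total items = 3.3702 × 9 = 30.33, rounded up to 31.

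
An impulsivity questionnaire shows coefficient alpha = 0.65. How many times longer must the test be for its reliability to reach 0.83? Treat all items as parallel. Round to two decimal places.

2.63

Spearman-Brown solved for the length factor n:
n = r*(1 − r) / [ r (1 − r*) ]
n = 0.83 × (1 − 0.65) / [ 0.65 × (1 − 0.83) ]
  = 0.2905 / 0.1105 = 2.6290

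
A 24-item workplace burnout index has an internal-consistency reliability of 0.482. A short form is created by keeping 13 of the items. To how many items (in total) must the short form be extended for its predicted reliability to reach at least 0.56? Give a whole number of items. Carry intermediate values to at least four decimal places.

Short-form reliability: n = 13/24 = 0.5417; r_13 = n·r/(1+(n−1)r) ≈ 0.3351
Then solve for n' with r_old = 0.3351, r_target = 0.56: n' = 0.56(1 − 0.3351)/[0.3351(1 − 0.56)] = 2.5253
Items = 2.5253 × 13 ≈ 32.83 → 33

33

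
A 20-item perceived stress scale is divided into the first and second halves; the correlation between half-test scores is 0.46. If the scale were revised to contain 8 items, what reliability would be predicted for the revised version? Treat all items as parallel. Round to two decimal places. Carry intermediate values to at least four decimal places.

0.41

Spearman-Brown correction (n = 2): r_full = 2·0.46/(1 + 0.46) = 0.6301
Length factor from 20 to 8 items: n = 8/20 = 0.4000
r_new = n·r_full / (1 + (n − 1)·r_full) = 0.2520 / 0.6219 ≈ 0.4052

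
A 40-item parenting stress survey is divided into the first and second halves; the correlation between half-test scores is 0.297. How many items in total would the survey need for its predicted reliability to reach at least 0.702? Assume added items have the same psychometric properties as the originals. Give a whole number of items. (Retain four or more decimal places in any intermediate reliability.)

Corrected full-test reliability: r_full = 2 × 0.297 / (1 + 0.297) ≈ 0.4580
Solve Spearman-Brown for n: n = 0.702(1 − 0.4580) / [0.4580(1 − 0.702)] = 2.7878
Items = 2.7878 × 40 ≈ 111.51 → 112

112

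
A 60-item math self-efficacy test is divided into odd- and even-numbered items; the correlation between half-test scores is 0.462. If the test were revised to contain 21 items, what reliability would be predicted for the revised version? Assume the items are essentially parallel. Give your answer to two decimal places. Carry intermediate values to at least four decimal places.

Spearman-Brown correction (n = 2): r_full = 2·0.462/(1 + 0.462) = 0.6320
Then adjust to 21 items: n = 21/60 = 0.3500
r_new = n·r_full / (1 + (n − 1)·r_full) = 0.2212 / 0.5892 ≈ 0.3754

0.38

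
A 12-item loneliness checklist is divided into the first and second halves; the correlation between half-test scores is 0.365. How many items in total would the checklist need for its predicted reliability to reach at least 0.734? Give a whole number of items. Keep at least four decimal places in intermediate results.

29

r_full = 2(0.365)/(1 + 0.365) = 0.5348
Solve Spearman-Brown for n: n = 0.734(1 − 0.5348) / [0.5348(1 − 0.734)] = 2.4003
Items = 2.4003 × 12 ≈ 28.80 → 29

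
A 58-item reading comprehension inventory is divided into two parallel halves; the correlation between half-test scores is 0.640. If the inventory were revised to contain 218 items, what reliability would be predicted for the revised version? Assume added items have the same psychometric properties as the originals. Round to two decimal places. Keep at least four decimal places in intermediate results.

Full-test reliability from the split-half r: r_full = 2(0.640)/(1 + 0.640) = 0.7805
Length factor from 58 to 218 items: n = 218/58 = 3.7586
r_new = n·r_full / (1 + (n − 1)·r_full) = 2.9336 / 3.1531 ≈ 0.9304

0.93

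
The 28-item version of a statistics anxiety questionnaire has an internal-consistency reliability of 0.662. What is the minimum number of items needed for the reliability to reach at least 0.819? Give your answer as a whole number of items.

65

Invert Spearman-Brown to solve for n:
n = r*(1 − r) / [ r (1 − r*) ]
n = [0.819 × 0.338] / [0.662 × 0.181]
n = 0.276822 / 0.119822 ≈ 2.3103
Items needed = n × 28 = 2.3103 × 28 ≈ 64.69 → round up to 65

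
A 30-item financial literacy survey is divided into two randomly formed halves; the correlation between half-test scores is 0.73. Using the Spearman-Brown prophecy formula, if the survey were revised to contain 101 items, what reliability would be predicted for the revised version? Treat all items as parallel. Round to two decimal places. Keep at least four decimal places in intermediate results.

Full-test reliability from the split-half r: r_full = 2(0.73)/(1 + 0.73) = 0.8439
Then adjust to 101 items: n = 101/30 = 3.3667
r_new = n·r_full / (1 + (n − 1)·r_full) = 2.8412 / 2.9973 ≈ 0.9479

0.95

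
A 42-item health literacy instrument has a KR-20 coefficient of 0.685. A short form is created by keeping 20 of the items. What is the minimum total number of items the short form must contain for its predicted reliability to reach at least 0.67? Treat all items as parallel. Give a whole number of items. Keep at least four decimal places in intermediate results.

40

First, r for the 20-item form: n = 20/42 = 0.4762, so r_20 = 0.4762·0.685/(1 + (0.4762 − 1)·0.685) = 0.5087
Then solve for n' with r_old = 0.5087, r_target = 0.67: n' = 0.67(1 − 0.5087)/[0.5087(1 − 0.67)] = 1.9609
Total items = 1.9609 × 20 = 39.22, rounded up to 40.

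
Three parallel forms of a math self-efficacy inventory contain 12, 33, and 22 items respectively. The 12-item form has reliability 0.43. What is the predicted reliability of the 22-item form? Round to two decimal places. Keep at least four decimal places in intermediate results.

0.58

Only the ratio of lengths matters: n = 22/12 = 1.8333
r_{22} = n·r / (1 + (n − 1)·r) = 0.7883 / 1.3583 ≈ 0.5804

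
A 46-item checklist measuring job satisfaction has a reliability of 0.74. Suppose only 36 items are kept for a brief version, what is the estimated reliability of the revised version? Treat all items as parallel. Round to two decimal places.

n = 36/46 = 0.7826
Apply the Spearman-Brown prophecy formula, r' = nr / [1 + (n − 1)r]:
r_new = (0.7826 × 0.74) / (1 + (0.7826 − 1) × 0.74)
r_new = 0.5791 / 0.8391 ≈ 0.6901

0.69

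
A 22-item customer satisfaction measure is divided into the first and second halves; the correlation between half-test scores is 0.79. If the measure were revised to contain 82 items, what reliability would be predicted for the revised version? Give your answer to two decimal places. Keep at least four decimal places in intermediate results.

0.97

Spearman-Brown correction (n = 2): r_full = 2·0.79/(1 + 0.79) = 0.8827
Length factor from 22 to 82 items: n = 82/22 = 3.7273
r_new = n·r_full / (1 + (n − 1)·r_full) = 3.2901 / 3.4074 ≈ 0.9656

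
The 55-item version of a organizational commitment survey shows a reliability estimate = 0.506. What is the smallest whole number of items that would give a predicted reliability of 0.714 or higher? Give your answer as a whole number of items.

n = 0.714(1 − 0.506) / [0.506(1 − 0.714)]
n = 0.352716 / 0.144716 ≈ 2.4373
Items needed = n × 55 = 2.4373 × 55 ≈ 134.05 → round up to 135

135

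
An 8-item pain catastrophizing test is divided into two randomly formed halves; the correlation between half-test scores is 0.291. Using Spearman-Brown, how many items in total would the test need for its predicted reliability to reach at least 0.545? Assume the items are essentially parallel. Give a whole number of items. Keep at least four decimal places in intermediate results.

Corrected full-test reliability: r_full = 2 × 0.291 / (1 + 0.291) ≈ 0.4508
n = r_tgt(1 − r_full) / [r_full(1 − r_tgt)] = 0.545 × 0.5492 / (0.4508 × 0.455) ≈ 1.4593
Required items = 1.4593 × 8 = 11.67, so 12 items.

12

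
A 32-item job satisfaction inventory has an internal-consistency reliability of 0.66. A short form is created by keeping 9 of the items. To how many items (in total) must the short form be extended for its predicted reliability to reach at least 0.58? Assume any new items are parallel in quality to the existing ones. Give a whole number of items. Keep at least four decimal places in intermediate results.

Short-form reliability: n = 9/32 = 0.2812; r_9 = n·r/(1+(n−1)r) ≈ 0.3531
Then solve for n' with r_old = 0.3531, r_target = 0.58: n' = 0.58(1 − 0.3531)/[0.3531(1 − 0.58)] = 2.5300
Items = 2.5300 × 9 ≈ 22.77 → 23

23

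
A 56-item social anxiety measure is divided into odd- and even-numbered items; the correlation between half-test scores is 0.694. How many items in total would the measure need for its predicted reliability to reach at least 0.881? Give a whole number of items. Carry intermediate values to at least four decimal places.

92

r_full = 2(0.694)/(1 + 0.694) = 0.8194
n = r_tgt(1 − r_full) / [r_full(1 − r_tgt)] = 0.881 × 0.1806 / (0.8194 × 0.119) ≈ 1.6317
Items = 1.6317 × 56 ≈ 91.38 → 92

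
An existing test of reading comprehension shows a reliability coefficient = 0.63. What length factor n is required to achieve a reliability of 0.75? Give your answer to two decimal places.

1.76

Invert Spearman-Brown to solve for n:
n = r_target (1 − r_old) / [ r_old (1 − r_target) ]
n = 0.75(1 − 0.63) / [0.63(1 − 0.75)]
n = 0.2775 / 0.1575 ≈ 1.7619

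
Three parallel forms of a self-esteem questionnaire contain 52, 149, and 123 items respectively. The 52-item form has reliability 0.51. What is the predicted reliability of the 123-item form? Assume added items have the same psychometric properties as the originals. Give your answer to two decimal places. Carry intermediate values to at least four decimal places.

The 149-item form is not needed; work directly from the 52-item form with n = 123/52 = 2.3654.
r_{123} = n·r / (1 + (n − 1)·r) = 1.2064 / 1.6964 ≈ 0.7112

0.71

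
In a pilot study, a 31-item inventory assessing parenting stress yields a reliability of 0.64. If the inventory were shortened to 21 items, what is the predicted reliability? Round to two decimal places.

n = 21/31 = 0.6774
Apply the Spearman-Brown prophecy formula, r' = nr / [1 + (n − 1)r]:
r_new = 0.6774·0.64 / [1 + (0.6774 − 1)·0.64]
     = 0.4335 / 0.7935 = 0.5463

0.55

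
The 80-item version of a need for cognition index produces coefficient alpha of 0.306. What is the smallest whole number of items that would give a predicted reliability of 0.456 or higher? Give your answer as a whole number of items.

n = 0.456(1 − 0.306) / [0.306(1 − 0.456)]
n = 0.316464 / 0.166464 ≈ 1.9011
So the test needs 1.9011 × 80 ≈ 152.09 items; rounding up, 153.

153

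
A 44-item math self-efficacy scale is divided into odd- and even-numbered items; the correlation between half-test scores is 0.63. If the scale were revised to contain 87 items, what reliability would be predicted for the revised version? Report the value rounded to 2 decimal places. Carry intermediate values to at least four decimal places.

First correct the split-half correlation to full-test reliability: r_full = 2 × 0.63 / (1 + 0.63) ≈ 0.7730
Then adjust to 87 items: n = 87/44 = 1.9773
r_new = n·r_full / (1 + (n − 1)·r_full) = 1.5285 / 1.7555 ≈ 0.8707

0.87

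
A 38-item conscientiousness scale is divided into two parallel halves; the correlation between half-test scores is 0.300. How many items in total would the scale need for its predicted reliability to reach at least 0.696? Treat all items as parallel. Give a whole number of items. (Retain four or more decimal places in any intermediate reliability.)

Corrected full-test reliability: r_full = 2 × 0.300 / (1 + 0.300) ≈ 0.4615
Solve Spearman-Brown for n: n = 0.696(1 − 0.4615) / [0.4615(1 − 0.696)] = 2.6715
Items = 2.6715 × 38 ≈ 101.52 → 102

102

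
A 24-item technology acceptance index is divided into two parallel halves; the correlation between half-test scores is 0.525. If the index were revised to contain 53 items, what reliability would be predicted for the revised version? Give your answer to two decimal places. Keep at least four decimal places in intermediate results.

0.83

Full-test reliability from the split-half r: r_full = 2(0.525)/(1 + 0.525) = 0.6885
Length factor from 24 to 53 items: n = 53/24 = 2.2083
r_new = n·r_full / (1 + (n − 1)·r_full) = 1.5204 / 1.8319 ≈ 0.8300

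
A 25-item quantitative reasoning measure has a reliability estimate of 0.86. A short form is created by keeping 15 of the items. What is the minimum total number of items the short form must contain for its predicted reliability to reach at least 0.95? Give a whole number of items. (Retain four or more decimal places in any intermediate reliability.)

Short-form reliability: n = 15/25 = 0.6000; r_15 = n·r/(1+(n−1)r) ≈ 0.7866
Then solve for n' with r_old = 0.7866, r_target = 0.95: n' = 0.95(1 − 0.7866)/[0.7866(1 − 0.95)] = 5.1546
Total items = 5.1546 × 15 = 77.32, rounded up to 78.

78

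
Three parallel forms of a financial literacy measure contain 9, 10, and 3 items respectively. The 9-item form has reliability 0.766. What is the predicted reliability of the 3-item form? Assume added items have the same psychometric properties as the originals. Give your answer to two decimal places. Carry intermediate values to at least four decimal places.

Only the ratio of lengths matters: n = 3/9 = 0.3333
r_{3} = n·r / (1 + (n − 1)·r) = 0.2553 / 0.4893 ≈ 0.5218

0.52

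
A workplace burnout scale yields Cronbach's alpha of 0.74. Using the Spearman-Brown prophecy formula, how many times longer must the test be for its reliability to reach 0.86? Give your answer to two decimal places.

Invert Spearman-Brown to solve for n:
n = r*(1 − r) / [ r (1 − r*) ]
n = [0.86 × 0.26] / [0.74 × 0.14]
n = 0.2236 / 0.1036 ≈ 2.1583

2.16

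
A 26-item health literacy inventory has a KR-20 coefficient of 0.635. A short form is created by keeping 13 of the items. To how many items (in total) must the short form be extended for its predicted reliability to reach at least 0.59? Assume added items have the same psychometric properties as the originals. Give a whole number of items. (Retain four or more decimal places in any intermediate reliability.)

Short-form reliability: n = 13/26 = 0.5000; r_13 = n·r/(1+(n−1)r) ≈ 0.4652
Length factor from the short form to reach 0.59: n' = 0.59(1 − 0.4652) / [0.4652(1 − 0.59)] ≈ 1.6543
Items = 1.6543 × 13 ≈ 21.51 → 22

22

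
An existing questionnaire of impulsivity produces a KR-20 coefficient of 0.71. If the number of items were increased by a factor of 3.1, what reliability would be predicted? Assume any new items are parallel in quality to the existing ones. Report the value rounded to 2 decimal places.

0.88

Spearman-Brown: r_new = n·r / (1 + (n − 1)·r)
r_new = (3.1 × 0.71) / (1 + (3.1 − 1) × 0.71)
     = 2.2010 / 2.4910 = 0.8836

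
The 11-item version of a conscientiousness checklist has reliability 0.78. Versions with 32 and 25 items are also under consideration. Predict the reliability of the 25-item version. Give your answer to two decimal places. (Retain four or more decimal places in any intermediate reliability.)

0.89

Only the ratio of lengths matters: n = 25/11 = 2.2727
r_{25} = n·r / (1 + (n − 1)·r) = 1.7727 / 1.9927 ≈ 0.8896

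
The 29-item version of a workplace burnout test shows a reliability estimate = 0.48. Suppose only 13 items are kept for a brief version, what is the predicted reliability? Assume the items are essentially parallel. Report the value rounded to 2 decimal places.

0.29

n = 13/29 = 0.4483
Apply the Spearman-Brown prophecy formula, r' = nr / [1 + (n − 1)r]:
r_new = (0.4483 × 0.48) / (1 + (0.4483 − 1) × 0.48)
     = 0.2152 / 0.7352 = 0.2927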